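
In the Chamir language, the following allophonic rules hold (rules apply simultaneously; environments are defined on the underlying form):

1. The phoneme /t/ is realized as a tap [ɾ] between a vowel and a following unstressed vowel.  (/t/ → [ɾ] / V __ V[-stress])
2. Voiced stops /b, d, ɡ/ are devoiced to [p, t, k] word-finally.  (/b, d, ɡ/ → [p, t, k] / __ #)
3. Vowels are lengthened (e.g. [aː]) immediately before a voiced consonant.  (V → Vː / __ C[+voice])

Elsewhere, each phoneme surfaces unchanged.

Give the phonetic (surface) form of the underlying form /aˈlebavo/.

[aːˈleːbaːvo]

Rule 3 applies to /a/ (word-initial: before a voiced consonant) → [aː].
/e/ — between /l/ and /b/, before a voiced consonant — surfaces as [eː] (rule 3).
/b/ — between /e/ and /a/; rule 2 does not apply here → [b].
Rule 3 applies to /a/ (between /b/ and /v/: before a voiced consonant) → [aː].
/o/ (word-final) fails the environment for rule 3, so it stays [o].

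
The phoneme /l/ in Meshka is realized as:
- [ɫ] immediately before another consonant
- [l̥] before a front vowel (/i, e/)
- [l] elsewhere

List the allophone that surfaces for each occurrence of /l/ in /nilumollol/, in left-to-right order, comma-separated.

Occurrence 1 (position 3): no conditioning environment matches → elsewhere allophone [l].
Occurrence 2 (position 7): immediately before another consonant → [ɫ].
Occurrence 3 (position 8): no conditioning environment matches → elsewhere allophone [l].
Occurrence 4 (position 10): no conditioning environment matches → elsewhere allophone [l].

[l], [ɫ], [l], [l]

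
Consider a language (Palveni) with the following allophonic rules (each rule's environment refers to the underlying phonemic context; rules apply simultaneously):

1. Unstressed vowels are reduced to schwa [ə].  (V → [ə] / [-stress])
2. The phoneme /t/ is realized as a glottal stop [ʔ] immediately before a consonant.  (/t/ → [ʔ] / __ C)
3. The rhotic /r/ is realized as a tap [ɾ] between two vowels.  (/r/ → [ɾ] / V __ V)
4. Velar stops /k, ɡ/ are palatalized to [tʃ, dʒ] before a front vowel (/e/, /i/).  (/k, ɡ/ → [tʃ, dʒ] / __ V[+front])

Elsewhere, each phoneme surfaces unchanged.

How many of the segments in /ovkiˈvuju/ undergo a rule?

Segments that undergo a rule: /o/ → [ə] (rule 1); /k/ → [tʃ] (rule 4); /i/ → [ə] (rule 1); /u/ → [ə] (rule 1).
All other segments surface unchanged.

4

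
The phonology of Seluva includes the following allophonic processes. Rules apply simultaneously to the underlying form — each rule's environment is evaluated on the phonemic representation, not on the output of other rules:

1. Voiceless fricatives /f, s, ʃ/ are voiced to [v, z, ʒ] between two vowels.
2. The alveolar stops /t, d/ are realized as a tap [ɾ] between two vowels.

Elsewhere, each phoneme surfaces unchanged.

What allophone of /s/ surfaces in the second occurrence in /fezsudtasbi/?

/s/ (between /a/ and /b/) is in the target of rule 1 but the environment (between two vowels) is not met → [s].

[s]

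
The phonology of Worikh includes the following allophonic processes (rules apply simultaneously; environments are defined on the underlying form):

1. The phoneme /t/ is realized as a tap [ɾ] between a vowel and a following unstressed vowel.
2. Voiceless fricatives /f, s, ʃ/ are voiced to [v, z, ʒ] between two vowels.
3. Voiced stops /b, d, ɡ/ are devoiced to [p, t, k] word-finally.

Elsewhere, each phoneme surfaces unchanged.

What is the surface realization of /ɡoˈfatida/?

/ɡ/ (word-initial): rule 3 targets it, but not word-finally → unchanged [ɡ].
/o/ — not in any rule's target class → [o].
/f/ — between /o/ and /a/, between two vowels — surfaces as [v] (rule 2).
/a/ (between /f/ and /t/): no rule targets it → [a].
/t/ meets the environment for rule 1 (between a vowel and a following unstressed vowel) → [ɾ].
/i/ — not in any rule's target class → [i].
/d/ (between /i/ and /a/): rule 3 targets it, but not word-finally → unchanged [d].
/a/ (word-final) is unaffected → [a].

[ɡoˈvaɾida]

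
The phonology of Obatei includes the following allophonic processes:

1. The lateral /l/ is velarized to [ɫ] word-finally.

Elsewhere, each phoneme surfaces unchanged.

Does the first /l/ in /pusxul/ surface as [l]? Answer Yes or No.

/l/ (word-final): word-finally, so rule 1 applies → [ɫ].
The actual realization is [ɫ], not [l].

No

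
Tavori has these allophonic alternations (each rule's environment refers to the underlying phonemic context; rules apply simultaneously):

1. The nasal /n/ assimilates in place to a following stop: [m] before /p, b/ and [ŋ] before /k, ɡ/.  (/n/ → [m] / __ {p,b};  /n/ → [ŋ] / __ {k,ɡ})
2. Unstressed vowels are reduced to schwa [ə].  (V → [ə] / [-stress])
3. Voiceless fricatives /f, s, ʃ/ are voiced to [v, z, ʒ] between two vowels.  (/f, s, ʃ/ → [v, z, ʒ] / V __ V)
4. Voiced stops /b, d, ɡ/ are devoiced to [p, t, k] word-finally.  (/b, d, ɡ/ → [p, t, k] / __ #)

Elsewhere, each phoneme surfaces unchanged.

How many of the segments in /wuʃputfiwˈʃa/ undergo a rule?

3

Segments that undergo a rule: /u/ → [ə] (rule 2); /u/ → [ə] (rule 2); /i/ → [ə] (rule 2).
All other segments surface unchanged.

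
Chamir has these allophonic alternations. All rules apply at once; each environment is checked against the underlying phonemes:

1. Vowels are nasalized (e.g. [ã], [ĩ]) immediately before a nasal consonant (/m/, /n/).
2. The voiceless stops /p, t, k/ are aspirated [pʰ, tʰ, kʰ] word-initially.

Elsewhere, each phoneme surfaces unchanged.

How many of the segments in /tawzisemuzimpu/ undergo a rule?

3

Segments that undergo a rule: /t/ → [tʰ] (rule 2); /e/ → [ẽ] (rule 1); /i/ → [ĩ] (rule 1).
All other segments surface unchanged.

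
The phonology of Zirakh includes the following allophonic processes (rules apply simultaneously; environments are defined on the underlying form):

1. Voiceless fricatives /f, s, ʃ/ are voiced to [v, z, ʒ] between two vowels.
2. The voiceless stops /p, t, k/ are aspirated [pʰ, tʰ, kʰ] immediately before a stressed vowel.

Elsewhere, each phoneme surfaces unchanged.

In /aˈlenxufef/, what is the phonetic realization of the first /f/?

[v]

/f/ — between /u/ and /e/, between two vowels — surfaces as [v] (rule 1).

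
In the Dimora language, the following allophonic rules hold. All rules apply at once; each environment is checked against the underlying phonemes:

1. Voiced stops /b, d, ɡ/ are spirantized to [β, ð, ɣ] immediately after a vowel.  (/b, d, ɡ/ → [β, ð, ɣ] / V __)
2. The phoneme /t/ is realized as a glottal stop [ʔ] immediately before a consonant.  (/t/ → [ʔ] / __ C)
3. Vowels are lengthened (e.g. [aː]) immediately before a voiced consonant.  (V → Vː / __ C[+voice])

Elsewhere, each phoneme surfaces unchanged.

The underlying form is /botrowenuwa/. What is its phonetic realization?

/b/ (word-initial): rule 1 targets it, but not immediately after a vowel → unchanged [b].
/o/ (between /b/ and /t/) fails the environment for rule 3, so it stays [o].
/t/ (between /o/ and /r/) occurs immediately before a consonant → [ʔ] by rule 2.
/r/ stays [r].
Rule 3 applies to /o/ (between /r/ and /w/: before a voiced consonant) → [oː].
/w/ (between /o/ and /e/) is unaffected → [w].
/e/ (between /w/ and /n/) occurs before a voiced consonant → [eː] by rule 3.
/n/ (between /e/ and /u/): no rule targets it → [n].
/u/ (between /n/ and /w/): before a voiced consonant, so rule 3 applies → [uː].
/w/ (between /u/ and /a/) is unaffected → [w].
/a/ (word-final) is in the target of rule 3 but the environment (before a voiced consonant) is not met → [a].

[boʔroːweːnuːwa]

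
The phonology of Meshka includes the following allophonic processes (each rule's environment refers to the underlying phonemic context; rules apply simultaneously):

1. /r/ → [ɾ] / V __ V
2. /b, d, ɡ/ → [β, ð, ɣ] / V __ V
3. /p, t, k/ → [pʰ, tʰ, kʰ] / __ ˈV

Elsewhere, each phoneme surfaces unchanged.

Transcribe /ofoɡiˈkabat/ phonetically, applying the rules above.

/o/ stays [o].
/f/ (between /o/ and /o/): no rule targets it → [f].
/o/ (between /f/ and /ɡ/) is unaffected → [o].
/ɡ/ meets the environment for rule 2 (between two vowels) → [ɣ].
/i/ — not in any rule's target class → [i].
/k/ (between /i/ and /a/) occurs immediately before a stressed vowel → [kʰ] by rule 3.
/a/ — not in any rule's target class → [a].
Rule 2 applies to /b/ (between /a/ and /a/: between two vowels) → [β].
/a/ stays [a].
/t/ (word-final): rule 3 targets it, but not immediately before a stressed vowel → unchanged [t].

[ofoɣiˈkʰaβat]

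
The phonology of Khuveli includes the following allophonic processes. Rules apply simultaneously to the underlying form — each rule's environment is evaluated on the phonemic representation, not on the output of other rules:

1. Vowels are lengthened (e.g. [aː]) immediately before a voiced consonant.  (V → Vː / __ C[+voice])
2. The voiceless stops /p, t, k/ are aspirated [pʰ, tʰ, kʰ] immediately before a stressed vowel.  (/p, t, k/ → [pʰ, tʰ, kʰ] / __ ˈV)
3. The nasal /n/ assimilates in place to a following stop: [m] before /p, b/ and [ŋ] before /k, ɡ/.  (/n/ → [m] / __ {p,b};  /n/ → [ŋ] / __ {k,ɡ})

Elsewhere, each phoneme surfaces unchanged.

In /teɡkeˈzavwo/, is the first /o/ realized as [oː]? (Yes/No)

/o/ (word-final): rule 1 targets it, but not before a voiced consonant → unchanged [o].
The actual realization is [o], not [oː].

No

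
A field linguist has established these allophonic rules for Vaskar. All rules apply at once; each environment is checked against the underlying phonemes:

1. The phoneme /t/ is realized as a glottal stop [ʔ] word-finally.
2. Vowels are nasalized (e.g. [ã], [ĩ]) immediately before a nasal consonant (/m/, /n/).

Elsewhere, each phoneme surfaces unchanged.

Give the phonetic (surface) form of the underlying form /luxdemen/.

/l/ (word-initial): no rule targets it → [l].
/u/ (between /l/ and /x/) fails the environment for rule 2, so it stays [u].
/x/ — not in any rule's target class → [x].
/d/ — not in any rule's target class → [d].
/e/ — between /d/ and /m/, before a nasal consonant — surfaces as [ẽ] (rule 2).
/m/ stays [m].
Rule 2 applies to /e/ (between /m/ and /n/: before a nasal consonant) → [ẽ].
/n/ (word-final) is unaffected → [n].

[luxdẽmẽn]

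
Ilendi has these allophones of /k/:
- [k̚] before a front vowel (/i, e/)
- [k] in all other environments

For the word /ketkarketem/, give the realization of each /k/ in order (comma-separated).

Occurrence 1 (position 1): before a front vowel (/i, e/) → [k̚].
Occurrence 2 (position 4): no conditioning environment matches → elsewhere allophone [k].
Occurrence 3 (position 7): before a front vowel (/i, e/) → [k̚].

[k̚], [k], [k̚]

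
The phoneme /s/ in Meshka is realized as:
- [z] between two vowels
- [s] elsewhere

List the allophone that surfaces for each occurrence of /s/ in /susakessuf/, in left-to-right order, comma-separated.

[s], [z], [s], [s]

Occurrence 1 (position 1): no conditioning environment matches → elsewhere allophone [s].
Occurrence 2 (position 3): between two vowels → [z].
Occurrence 3 (position 7): no conditioning environment matches → elsewhere allophone [s].
Occurrence 4 (position 8): no conditioning environment matches → elsewhere allophone [s].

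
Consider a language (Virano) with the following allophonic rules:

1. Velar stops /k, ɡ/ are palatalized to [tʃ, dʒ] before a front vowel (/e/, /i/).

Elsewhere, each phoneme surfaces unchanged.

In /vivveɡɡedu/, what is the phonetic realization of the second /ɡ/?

[dʒ]

/ɡ/ (between /ɡ/ and /e/): before a front vowel, so rule 1 applies → [dʒ].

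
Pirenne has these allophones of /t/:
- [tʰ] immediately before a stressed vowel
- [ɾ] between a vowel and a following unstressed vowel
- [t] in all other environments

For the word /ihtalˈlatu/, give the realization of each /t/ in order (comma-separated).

Occurrence 1 (position 3): no conditioning environment matches → elsewhere allophone [t].
Occurrence 2 (position 8): between a vowel and an unstressed vowel → [ɾ].

[t], [ɾ]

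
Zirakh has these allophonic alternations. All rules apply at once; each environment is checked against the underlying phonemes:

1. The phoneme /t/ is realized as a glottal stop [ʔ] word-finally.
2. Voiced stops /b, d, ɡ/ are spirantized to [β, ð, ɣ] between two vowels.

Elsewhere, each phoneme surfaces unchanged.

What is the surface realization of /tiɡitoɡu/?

[tiɣitoɣu]

/t/ (word-initial) fails the environment for rule 1, so it stays [t].
/i/ (between /t/ and /ɡ/): no rule targets it → [i].
/ɡ/ (between /i/ and /i/): between two vowels, so rule 2 applies → [ɣ].
/i/ (between /ɡ/ and /t/): no rule targets it → [i].
/t/ (between /i/ and /o/): rule 1 targets it, but not word-finally → unchanged [t].
/o/ (between /t/ and /ɡ/): no rule targets it → [o].
/ɡ/ (between /o/ and /u/) occurs between two vowels → [ɣ] by rule 2.
/u/ — not in any rule's target class → [u].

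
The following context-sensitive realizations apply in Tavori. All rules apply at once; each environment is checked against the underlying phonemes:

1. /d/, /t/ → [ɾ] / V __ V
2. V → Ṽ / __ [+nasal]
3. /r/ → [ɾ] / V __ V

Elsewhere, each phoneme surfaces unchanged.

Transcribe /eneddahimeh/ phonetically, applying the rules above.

[ẽneddahĩmeh]

/e/ (word-initial) occurs before a nasal consonant → [ẽ] by rule 2.
/n/ (between /e/ and /e/): no rule targets it → [n].
/e/ (between /n/ and /d/) fails the environment for rule 2, so it stays [e].
/d/ (between /e/ and /d/) is in the target of rule 1 but the environment (between two vowels) is not met → [d].
/d/ (between /d/ and /a/) fails the environment for rule 1, so it stays [d].
/a/ (between /d/ and /h/) fails the environment for rule 2, so it stays [a].
/h/ (between /a/ and /i/) is unaffected → [h].
Rule 2 applies to /i/ (between /h/ and /m/: before a nasal consonant) → [ĩ].
/m/ stays [m].
/e/ (between /m/ and /h/) fails the environment for rule 2, so it stays [e].
/h/ stays [h].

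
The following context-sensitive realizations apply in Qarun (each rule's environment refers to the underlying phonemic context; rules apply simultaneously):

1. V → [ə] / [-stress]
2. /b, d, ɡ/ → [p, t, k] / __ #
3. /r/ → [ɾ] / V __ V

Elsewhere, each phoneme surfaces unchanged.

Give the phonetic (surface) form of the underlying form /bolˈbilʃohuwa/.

[bəlˈbilʃəhəwə]

/b/ (word-initial) fails the environment for rule 2, so it stays [b].
Rule 1 applies to /o/ (between /b/ and /l/: in an unstressed syllable) → [ə].
/l/ — not in any rule's target class → [l].
/b/ (between /l/ and /i/): rule 2 targets it, but not word-finally → unchanged [b].
/i/ (between /b/ and /l/) fails the environment for rule 1, so it stays [i].
/l/ — not in any rule's target class → [l].
/ʃ/ (between /l/ and /o/): no rule targets it → [ʃ].
/o/ — between /ʃ/ and /h/, in an unstressed syllable — surfaces as [ə] (rule 1).
/h/ — not in any rule's target class → [h].
/u/ (between /h/ and /w/): in an unstressed syllable, so rule 1 applies → [ə].
/w/ — not in any rule's target class → [w].
/a/ — word-final, in an unstressed syllable — surfaces as [ə] (rule 1).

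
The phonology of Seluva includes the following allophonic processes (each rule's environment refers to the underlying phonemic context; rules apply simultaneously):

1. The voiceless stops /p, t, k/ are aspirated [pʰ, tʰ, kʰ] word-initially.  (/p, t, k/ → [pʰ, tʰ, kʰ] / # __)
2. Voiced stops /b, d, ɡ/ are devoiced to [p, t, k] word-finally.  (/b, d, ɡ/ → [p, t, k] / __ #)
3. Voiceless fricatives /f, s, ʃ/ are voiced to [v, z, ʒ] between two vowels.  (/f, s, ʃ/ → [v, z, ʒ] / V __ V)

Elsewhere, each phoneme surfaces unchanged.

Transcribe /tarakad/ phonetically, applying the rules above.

[tʰarakat]

Rule 1 applies to /t/ (word-initial: word-initially) → [tʰ].
/a/ — not in any rule's target class → [a].
/r/ (between /a/ and /a/) is unaffected → [r].
/a/ — not in any rule's target class → [a].
/k/ (between /a/ and /a/) is in the target of rule 1 but the environment (word-initially) is not met → [k].
/a/ — not in any rule's target class → [a].
/d/ (word-final): word-finally, so rule 2 applies → [t].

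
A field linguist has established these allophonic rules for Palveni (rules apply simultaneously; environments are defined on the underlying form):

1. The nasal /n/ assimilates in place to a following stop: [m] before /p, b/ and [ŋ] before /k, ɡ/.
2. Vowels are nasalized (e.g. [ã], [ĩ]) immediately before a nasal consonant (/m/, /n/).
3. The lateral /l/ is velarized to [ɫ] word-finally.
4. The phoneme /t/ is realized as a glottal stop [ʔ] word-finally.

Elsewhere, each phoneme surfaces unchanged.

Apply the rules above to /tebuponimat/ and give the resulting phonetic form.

/t/ (word-initial): rule 4 targets it, but not word-finally → unchanged [t].
/e/ — between /t/ and /b/; rule 2 does not apply here → [e].
/u/ (between /b/ and /p/) fails the environment for rule 2, so it stays [u].
/o/ (between /p/ and /n/) occurs before a nasal consonant → [õ] by rule 2.
/n/ (between /o/ and /i/) is in the target of rule 1 but the environment (before a labial or velar stop) is not met → [n].
/i/ (between /n/ and /m/): before a nasal consonant, so rule 2 applies → [ĩ].
/a/ (between /m/ and /t/) is in the target of rule 2 but the environment (before a nasal consonant) is not met → [a].
Rule 4 applies to /t/ (word-final: word-finally) → [ʔ].

[tebupõnĩmaʔ]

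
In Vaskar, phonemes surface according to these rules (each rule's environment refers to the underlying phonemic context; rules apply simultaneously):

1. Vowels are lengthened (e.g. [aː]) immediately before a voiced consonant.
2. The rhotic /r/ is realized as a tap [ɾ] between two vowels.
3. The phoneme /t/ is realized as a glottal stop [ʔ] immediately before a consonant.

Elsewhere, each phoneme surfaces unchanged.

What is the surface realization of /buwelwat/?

/b/ — not in any rule's target class → [b].
/u/ (between /b/ and /w/): before a voiced consonant, so rule 1 applies → [uː].
/w/ (between /u/ and /e/) is unaffected → [w].
/e/ (between /w/ and /l/) occurs before a voiced consonant → [eː] by rule 1.
/l/ (between /e/ and /w/) is unaffected → [l].
/w/ (between /l/ and /a/) is unaffected → [w].
/a/ — between /w/ and /t/; rule 1 does not apply here → [a].
/t/ (word-final) is in the target of rule 3 but the environment (immediately before a consonant) is not met → [t].

[buːweːlwat]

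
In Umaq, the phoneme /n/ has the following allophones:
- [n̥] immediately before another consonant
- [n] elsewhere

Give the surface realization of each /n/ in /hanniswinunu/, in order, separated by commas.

Occurrence 1 (position 3): immediately before another consonant → [n̥].
Occurrence 2 (position 4): no conditioning environment matches → elsewhere allophone [n].
Occurrence 3 (position 9): no conditioning environment matches → elsewhere allophone [n].
Occurrence 4 (position 11): no conditioning environment matches → elsewhere allophone [n].

[n̥], [n], [n], [n]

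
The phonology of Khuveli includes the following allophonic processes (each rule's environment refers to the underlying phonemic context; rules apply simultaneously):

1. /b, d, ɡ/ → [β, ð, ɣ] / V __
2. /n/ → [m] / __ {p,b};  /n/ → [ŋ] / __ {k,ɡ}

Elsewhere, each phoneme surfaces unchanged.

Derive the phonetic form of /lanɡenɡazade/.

/n/ meets the environment for rule 2 (before a labial or velar stop) → [ŋ].
/ɡ/ (between /n/ and /e/) is in the target of rule 1 but the environment (immediately after a vowel) is not met → [ɡ].
/n/ — between /e/ and /ɡ/, before a labial or velar stop — surfaces as [ŋ] (rule 2).
/ɡ/ — between /n/ and /a/; rule 1 does not apply here → [ɡ].
Rule 1 applies to /d/ (between /a/ and /e/: immediately after a vowel) → [ð].

[laŋɡeŋɡazaðe]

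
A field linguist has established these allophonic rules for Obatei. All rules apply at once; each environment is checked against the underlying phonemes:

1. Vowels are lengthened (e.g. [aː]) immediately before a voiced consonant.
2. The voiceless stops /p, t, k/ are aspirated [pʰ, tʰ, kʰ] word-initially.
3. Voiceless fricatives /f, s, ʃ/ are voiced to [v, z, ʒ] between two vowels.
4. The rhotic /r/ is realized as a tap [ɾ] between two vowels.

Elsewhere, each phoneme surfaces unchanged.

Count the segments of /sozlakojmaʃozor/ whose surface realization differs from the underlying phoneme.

Segments that undergo a rule: /o/ → [oː] (rule 1); /o/ → [oː] (rule 1); /ʃ/ → [ʒ] (rule 3); /o/ → [oː] (rule 1); /o/ → [oː] (rule 1).
All other segments surface unchanged.

5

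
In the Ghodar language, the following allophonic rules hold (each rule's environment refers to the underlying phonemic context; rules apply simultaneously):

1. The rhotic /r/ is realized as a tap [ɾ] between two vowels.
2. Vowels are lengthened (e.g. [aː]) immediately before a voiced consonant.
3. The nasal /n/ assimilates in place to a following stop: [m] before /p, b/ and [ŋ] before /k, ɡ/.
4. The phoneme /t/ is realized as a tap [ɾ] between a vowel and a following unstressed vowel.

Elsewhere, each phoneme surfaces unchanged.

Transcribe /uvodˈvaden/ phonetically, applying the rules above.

/u/ (word-initial) occurs before a voiced consonant → [uː] by rule 2.
/v/ stays [v].
Rule 2 applies to /o/ (between /v/ and /d/: before a voiced consonant) → [oː].
/d/ — not in any rule's target class → [d].
/v/ stays [v].
Rule 2 applies to /a/ (between /v/ and /d/: before a voiced consonant) → [aː].
/d/ stays [d].
/e/ — between /d/ and /n/, before a voiced consonant — surfaces as [eː] (rule 2).
/n/ — word-final; rule 3 does not apply here → [n].

[uːvoːdˈvaːdeːn]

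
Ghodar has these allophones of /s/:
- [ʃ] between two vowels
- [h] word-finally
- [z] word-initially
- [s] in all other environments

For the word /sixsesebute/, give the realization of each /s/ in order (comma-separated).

Occurrence 1 (position 1): word-initially → [z].
Occurrence 2 (position 4): no conditioning environment matches → elsewhere allophone [s].
Occurrence 3 (position 6): between two vowels → [ʃ].

[z], [s], [ʃ]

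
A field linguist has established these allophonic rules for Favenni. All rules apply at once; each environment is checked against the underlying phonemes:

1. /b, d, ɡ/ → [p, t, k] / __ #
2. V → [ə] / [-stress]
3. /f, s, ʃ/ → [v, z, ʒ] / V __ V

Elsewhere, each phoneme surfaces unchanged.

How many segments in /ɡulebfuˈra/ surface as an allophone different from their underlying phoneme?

3

Segments that undergo a rule: /u/ → [ə] (rule 2); /e/ → [ə] (rule 2); /u/ → [ə] (rule 2).
All other segments surface unchanged.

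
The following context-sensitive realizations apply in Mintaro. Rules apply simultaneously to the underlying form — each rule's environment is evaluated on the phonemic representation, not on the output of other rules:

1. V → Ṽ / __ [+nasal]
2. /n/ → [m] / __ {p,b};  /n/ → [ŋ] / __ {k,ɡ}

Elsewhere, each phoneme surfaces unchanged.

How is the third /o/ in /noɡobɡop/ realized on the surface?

[o]

/o/ (between /ɡ/ and /p/): rule 1 targets it, but not before a nasal consonant → unchanged [o].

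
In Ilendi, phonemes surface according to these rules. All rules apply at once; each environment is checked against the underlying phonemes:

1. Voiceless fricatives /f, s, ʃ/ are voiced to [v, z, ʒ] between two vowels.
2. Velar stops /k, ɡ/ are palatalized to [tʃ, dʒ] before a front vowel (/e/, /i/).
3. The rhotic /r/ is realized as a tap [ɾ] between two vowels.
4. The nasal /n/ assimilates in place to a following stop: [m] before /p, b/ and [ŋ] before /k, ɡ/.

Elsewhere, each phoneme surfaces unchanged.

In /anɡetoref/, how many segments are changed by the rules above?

Segments that undergo a rule: /n/ → [ŋ] (rule 4); /ɡ/ → [dʒ] (rule 2); /r/ → [ɾ] (rule 3).
All other segments surface unchanged.

3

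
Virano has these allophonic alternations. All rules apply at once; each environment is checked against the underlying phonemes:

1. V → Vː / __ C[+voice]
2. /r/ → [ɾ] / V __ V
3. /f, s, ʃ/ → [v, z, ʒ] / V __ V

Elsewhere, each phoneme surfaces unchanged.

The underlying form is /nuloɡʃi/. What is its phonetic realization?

/u/ (between /n/ and /l/): before a voiced consonant, so rule 1 applies → [uː].
/o/ (between /l/ and /ɡ/) occurs before a voiced consonant → [oː] by rule 1.
/ʃ/ — between /ɡ/ and /i/; rule 3 does not apply here → [ʃ].
/i/ — word-final; rule 1 does not apply here → [i].

[nuːloːɡʃi]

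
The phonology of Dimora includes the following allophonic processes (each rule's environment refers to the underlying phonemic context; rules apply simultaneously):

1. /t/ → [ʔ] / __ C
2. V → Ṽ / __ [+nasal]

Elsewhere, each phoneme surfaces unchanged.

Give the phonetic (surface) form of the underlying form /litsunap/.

/i/ (between /l/ and /t/): rule 2 targets it, but not before a nasal consonant → unchanged [i].
/t/ (between /i/ and /s/) occurs immediately before a consonant → [ʔ] by rule 1.
/u/ (between /s/ and /n/) occurs before a nasal consonant → [ũ] by rule 2.
/a/ (between /n/ and /p/) is in the target of rule 2 but the environment (before a nasal consonant) is not met → [a].

[liʔsũnap]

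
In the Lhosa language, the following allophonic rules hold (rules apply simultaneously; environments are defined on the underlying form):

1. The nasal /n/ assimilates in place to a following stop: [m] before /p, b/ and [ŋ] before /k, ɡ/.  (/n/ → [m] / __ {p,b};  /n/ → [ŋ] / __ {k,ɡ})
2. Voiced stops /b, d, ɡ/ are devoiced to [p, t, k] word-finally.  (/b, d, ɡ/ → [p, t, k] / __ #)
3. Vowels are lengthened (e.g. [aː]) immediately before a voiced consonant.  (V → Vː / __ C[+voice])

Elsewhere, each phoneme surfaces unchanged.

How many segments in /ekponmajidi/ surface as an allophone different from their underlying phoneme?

3

Segments that undergo a rule: /o/ → [oː] (rule 3); /a/ → [aː] (rule 3); /i/ → [iː] (rule 3).
All other segments surface unchanged.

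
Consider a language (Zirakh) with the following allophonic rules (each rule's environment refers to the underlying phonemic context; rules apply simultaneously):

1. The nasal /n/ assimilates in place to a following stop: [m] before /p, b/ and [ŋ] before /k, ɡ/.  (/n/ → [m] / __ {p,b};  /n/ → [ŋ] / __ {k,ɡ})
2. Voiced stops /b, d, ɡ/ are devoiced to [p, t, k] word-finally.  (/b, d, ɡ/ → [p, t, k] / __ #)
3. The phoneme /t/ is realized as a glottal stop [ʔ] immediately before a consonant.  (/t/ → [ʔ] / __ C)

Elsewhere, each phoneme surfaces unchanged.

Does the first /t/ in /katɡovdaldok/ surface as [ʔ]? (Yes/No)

/t/ — between /a/ and /ɡ/, immediately before a consonant — surfaces as [ʔ] (rule 3).
The actual realization is [ʔ], which matches [ʔ].

Yes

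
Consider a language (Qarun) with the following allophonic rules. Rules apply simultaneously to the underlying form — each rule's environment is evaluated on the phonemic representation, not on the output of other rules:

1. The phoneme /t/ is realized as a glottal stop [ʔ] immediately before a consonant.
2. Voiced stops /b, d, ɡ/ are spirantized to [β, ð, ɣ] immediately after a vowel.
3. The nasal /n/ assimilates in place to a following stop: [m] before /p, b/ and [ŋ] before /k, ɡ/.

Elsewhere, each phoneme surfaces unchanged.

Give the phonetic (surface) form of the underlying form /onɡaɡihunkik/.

[oŋɡaɣihuŋkik]

/o/ stays [o].
/n/ — between /o/ and /ɡ/, before a labial or velar stop — surfaces as [ŋ] (rule 3).
/ɡ/ — between /n/ and /a/; rule 2 does not apply here → [ɡ].
/a/ (between /ɡ/ and /ɡ/): no rule targets it → [a].
Rule 2 applies to /ɡ/ (between /a/ and /i/: immediately after a vowel) → [ɣ].
/i/ (between /ɡ/ and /h/): no rule targets it → [i].
/h/ stays [h].
/u/ (between /h/ and /n/) is unaffected → [u].
/n/ meets the environment for rule 3 (before a labial or velar stop) → [ŋ].
/k/ stays [k].
/i/ (between /k/ and /k/): no rule targets it → [i].
/k/ stays [k].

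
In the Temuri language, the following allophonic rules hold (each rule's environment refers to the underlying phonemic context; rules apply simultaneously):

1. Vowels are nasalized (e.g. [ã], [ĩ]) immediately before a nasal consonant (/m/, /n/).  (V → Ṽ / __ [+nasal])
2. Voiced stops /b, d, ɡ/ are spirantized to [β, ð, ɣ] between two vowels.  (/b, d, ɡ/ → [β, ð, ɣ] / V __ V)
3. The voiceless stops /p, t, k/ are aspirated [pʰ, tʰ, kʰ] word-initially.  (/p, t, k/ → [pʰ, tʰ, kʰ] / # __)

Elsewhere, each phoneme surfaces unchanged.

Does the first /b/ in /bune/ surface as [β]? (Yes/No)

/b/ (word-initial) fails the environment for rule 2, so it stays [b].
The actual realization is [b], not [β].

No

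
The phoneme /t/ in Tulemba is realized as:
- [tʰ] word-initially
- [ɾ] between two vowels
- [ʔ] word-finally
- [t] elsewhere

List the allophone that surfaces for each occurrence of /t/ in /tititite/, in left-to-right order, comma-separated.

Occurrence 1 (position 1): word-initially → [tʰ].
Occurrence 2 (position 3): between two vowels → [ɾ].
Occurrence 3 (position 5): between two vowels → [ɾ].
Occurrence 4 (position 7): between two vowels → [ɾ].

[tʰ], [ɾ], [ɾ], [ɾ]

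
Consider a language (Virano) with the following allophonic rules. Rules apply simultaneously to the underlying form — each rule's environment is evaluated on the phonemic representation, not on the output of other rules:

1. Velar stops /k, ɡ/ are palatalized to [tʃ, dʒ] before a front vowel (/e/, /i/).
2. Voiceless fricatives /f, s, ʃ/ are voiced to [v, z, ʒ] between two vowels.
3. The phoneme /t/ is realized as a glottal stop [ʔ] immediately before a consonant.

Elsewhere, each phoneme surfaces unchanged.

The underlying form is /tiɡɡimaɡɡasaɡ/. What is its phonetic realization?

/t/ (word-initial) fails the environment for rule 3, so it stays [t].
/i/ — not in any rule's target class → [i].
/ɡ/ (between /i/ and /ɡ/): rule 1 targets it, but not before a front vowel → unchanged [ɡ].
/ɡ/ (between /ɡ/ and /i/): before a front vowel, so rule 1 applies → [dʒ].
/i/ (between /ɡ/ and /m/) is unaffected → [i].
/m/ (between /i/ and /a/): no rule targets it → [m].
/a/ (between /m/ and /ɡ/): no rule targets it → [a].
/ɡ/ (between /a/ and /ɡ/) is in the target of rule 1 but the environment (before a front vowel) is not met → [ɡ].
/ɡ/ (between /ɡ/ and /a/) fails the environment for rule 1, so it stays [ɡ].
/a/ — not in any rule's target class → [a].
Rule 2 applies to /s/ (between /a/ and /a/: between two vowels) → [z].
/a/ (between /s/ and /ɡ/) is unaffected → [a].
/ɡ/ (word-final): rule 1 targets it, but not before a front vowel → unchanged [ɡ].

[tiɡdʒimaɡɡazaɡ]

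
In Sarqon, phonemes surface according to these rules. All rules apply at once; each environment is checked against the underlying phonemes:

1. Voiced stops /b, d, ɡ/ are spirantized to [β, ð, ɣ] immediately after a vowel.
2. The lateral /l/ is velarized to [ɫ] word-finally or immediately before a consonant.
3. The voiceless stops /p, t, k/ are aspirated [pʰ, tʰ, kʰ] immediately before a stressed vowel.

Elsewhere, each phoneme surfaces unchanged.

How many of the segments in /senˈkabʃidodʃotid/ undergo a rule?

5

Segments that undergo a rule: /k/ → [kʰ] (rule 3); /b/ → [β] (rule 1); /d/ → [ð] (rule 1); /d/ → [ð] (rule 1); /d/ → [ð] (rule 1).
All other segments surface unchanged.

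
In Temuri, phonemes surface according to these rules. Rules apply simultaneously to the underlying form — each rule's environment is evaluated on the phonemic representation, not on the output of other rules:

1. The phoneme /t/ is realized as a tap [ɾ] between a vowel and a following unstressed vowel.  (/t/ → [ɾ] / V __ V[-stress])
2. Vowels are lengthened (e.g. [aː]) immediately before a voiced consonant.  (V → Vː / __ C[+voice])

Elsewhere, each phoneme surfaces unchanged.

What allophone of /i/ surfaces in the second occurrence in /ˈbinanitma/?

[i]

/i/ (between /n/ and /t/) is in the target of rule 2 but the environment (before a voiced consonant) is not met → [i].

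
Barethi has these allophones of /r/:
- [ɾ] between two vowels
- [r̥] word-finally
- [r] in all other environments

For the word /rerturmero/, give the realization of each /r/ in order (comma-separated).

Occurrence 1 (position 1): no conditioning environment matches → elsewhere allophone [r].
Occurrence 2 (position 3): no conditioning environment matches → elsewhere allophone [r].
Occurrence 3 (position 6): no conditioning environment matches → elsewhere allophone [r].
Occurrence 4 (position 9): between two vowels → [ɾ].

[r], [r], [r], [ɾ]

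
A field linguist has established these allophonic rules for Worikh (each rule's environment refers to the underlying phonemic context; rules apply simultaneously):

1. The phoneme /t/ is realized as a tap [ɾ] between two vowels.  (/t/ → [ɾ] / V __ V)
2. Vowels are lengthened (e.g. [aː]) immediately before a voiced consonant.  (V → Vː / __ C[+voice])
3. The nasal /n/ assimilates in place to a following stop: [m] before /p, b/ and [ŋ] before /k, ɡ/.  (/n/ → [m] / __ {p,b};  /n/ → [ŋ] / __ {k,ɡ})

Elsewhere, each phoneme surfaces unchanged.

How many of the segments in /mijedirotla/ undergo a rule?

Segments that undergo a rule: /i/ → [iː] (rule 2); /e/ → [eː] (rule 2); /i/ → [iː] (rule 2).
All other segments surface unchanged.

3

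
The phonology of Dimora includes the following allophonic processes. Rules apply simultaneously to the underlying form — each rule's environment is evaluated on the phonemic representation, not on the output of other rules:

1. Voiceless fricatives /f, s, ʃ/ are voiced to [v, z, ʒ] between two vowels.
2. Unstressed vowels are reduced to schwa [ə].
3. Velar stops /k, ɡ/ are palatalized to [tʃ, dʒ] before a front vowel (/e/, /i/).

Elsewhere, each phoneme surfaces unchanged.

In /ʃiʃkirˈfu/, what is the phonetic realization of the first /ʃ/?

[ʃ]

/ʃ/ (word-initial) is in the target of rule 1 but the environment (between two vowels) is not met → [ʃ].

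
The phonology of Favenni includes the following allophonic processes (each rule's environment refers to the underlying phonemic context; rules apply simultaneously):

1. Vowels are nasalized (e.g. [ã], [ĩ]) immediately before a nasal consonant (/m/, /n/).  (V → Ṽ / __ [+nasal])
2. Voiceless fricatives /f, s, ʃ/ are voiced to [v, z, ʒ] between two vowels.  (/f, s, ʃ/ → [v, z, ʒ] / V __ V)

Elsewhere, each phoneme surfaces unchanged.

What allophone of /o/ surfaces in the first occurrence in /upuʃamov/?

[o]

/o/ (between /m/ and /v/) is in the target of rule 1 but the environment (before a nasal consonant) is not met → [o].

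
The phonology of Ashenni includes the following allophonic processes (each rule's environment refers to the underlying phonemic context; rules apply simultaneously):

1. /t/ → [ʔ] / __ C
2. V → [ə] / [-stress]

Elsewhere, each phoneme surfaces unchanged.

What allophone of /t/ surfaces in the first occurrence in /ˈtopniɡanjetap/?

/t/ (word-initial) is in the target of rule 1 but the environment (immediately before a consonant) is not met → [t].

[t]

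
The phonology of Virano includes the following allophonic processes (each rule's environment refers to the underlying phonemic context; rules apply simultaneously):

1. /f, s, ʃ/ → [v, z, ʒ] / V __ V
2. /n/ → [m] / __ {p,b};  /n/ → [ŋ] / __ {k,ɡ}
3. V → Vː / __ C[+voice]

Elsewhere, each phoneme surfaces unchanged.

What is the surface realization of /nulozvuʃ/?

[nuːloːzvuʃ]

/n/ (word-initial) is in the target of rule 2 but the environment (before a labial or velar stop) is not met → [n].
/u/ (between /n/ and /l/) occurs before a voiced consonant → [uː] by rule 3.
/o/ meets the environment for rule 3 (before a voiced consonant) → [oː].
/u/ (between /v/ and /ʃ/) is in the target of rule 3 but the environment (before a voiced consonant) is not met → [u].
/ʃ/ — word-final; rule 1 does not apply here → [ʃ].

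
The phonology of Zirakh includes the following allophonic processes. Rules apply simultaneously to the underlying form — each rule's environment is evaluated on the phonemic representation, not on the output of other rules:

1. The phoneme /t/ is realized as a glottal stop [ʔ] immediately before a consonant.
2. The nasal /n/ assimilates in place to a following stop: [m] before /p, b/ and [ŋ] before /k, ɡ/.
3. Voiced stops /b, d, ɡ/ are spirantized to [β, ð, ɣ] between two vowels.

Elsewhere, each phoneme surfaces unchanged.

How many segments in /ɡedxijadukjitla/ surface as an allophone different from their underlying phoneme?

Segments that undergo a rule: /d/ → [ð] (rule 3); /t/ → [ʔ] (rule 1).
All other segments surface unchanged.

2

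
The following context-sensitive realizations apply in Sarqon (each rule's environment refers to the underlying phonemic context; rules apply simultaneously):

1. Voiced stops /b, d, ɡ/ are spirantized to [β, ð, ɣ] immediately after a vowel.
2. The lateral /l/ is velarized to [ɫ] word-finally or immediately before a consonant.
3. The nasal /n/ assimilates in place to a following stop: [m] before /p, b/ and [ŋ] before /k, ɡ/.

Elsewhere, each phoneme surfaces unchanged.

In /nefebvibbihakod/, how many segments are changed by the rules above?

Segments that undergo a rule: /b/ → [β] (rule 1); /b/ → [β] (rule 1); /d/ → [ð] (rule 1).
All other segments surface unchanged.

3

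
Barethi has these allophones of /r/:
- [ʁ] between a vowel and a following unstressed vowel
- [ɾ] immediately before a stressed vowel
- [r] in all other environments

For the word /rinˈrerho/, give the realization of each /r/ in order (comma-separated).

[r], [ɾ], [r]

Occurrence 1 (position 1): no conditioning environment matches → elsewhere allophone [r].
Occurrence 2 (position 4): immediately before a stressed vowel → [ɾ].
Occurrence 3 (position 6): no conditioning environment matches → elsewhere allophone [r].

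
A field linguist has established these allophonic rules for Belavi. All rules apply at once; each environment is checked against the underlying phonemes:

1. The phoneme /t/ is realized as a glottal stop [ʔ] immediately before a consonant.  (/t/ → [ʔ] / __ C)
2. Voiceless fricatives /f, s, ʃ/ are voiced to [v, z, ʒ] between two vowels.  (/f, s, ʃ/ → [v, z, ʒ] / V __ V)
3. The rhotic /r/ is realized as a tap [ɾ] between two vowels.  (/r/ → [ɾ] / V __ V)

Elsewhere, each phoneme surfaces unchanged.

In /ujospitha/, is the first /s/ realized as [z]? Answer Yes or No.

No

/s/ (between /o/ and /p/) is in the target of rule 2 but the environment (between two vowels) is not met → [s].
The actual realization is [s], not [z].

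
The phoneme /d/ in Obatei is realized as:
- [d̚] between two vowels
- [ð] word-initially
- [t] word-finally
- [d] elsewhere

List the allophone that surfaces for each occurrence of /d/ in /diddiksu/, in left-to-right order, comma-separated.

[ð], [d], [d]

Occurrence 1 (position 1): word-initially → [ð].
Occurrence 2 (position 3): no conditioning environment matches → elsewhere allophone [d].
Occurrence 3 (position 4): no conditioning environment matches → elsewhere allophone [d].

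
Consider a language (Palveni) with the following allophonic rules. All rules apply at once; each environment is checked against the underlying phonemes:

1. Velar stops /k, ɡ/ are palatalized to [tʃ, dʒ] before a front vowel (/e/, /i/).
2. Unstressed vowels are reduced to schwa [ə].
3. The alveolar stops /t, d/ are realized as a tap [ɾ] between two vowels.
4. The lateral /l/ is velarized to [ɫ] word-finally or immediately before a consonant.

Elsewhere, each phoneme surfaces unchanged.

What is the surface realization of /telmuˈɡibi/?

/t/ (word-initial): rule 3 targets it, but not between two vowels → unchanged [t].
/e/ (between /t/ and /l/): in an unstressed syllable, so rule 2 applies → [ə].
Rule 4 applies to /l/ (between /e/ and /m/: word-finally or immediately before a consonant) → [ɫ].
/m/ (between /l/ and /u/) is unaffected → [m].
/u/ meets the environment for rule 2 (in an unstressed syllable) → [ə].
Rule 1 applies to /ɡ/ (between /u/ and /i/: before a front vowel) → [dʒ].
/i/ (between /ɡ/ and /b/): rule 2 targets it, but not in an unstressed syllable → unchanged [i].
/b/ stays [b].
/i/ meets the environment for rule 2 (in an unstressed syllable) → [ə].

[təɫməˈdʒibə]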